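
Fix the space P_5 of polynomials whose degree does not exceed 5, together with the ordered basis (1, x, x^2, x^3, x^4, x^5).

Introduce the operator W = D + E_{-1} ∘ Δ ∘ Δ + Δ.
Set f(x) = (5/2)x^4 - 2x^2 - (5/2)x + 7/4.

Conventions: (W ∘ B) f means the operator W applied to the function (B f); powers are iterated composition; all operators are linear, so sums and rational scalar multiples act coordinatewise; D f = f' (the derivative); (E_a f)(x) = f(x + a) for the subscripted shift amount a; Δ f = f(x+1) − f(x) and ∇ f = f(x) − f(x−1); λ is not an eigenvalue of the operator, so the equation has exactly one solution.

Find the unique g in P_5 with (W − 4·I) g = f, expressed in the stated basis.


write g with unknown coordinates in the stated basis and equate coefficients in (W − 4·I) g = f
solving from the highest basis element down gives g = -(5/8)x^4 - (5/4)x^3 - (67/16)x^2 - 7x - 503/64
check: W g = -5x^3 - (75/4)x^2 - (61/2)x - 475/16
so W g − 4·g = (5/2)x^4 - 2x^2 - (5/2)x + 7/4 = f ✓

the image equals g(x) = -(5/8)x^4 - (5/4)x^3 - (67/16)x^2 - 7x - 503/64


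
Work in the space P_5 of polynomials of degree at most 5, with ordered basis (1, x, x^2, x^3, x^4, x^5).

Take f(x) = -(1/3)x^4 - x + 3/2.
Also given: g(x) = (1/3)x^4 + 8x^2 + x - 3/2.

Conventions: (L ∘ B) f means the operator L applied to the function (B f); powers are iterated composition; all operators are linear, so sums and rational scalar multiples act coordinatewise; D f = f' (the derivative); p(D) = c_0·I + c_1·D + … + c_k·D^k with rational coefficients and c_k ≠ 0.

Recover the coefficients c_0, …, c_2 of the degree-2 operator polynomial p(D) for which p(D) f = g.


D^0 f = -(1/3)x^4 - x + 3/2
D^1 f = -(4/3)x^3 - 1
D^2 f = -4x^2
matching coefficients of g against c_0 f + c_1 Df + … from the top degree down determines the c_i
solution: c_0 = -1, c_1 = 0, c_2 = -2

p(D) = -I − 2·D^2, i.e. c_0 = -1, c_1 = 0, c_2 = -2


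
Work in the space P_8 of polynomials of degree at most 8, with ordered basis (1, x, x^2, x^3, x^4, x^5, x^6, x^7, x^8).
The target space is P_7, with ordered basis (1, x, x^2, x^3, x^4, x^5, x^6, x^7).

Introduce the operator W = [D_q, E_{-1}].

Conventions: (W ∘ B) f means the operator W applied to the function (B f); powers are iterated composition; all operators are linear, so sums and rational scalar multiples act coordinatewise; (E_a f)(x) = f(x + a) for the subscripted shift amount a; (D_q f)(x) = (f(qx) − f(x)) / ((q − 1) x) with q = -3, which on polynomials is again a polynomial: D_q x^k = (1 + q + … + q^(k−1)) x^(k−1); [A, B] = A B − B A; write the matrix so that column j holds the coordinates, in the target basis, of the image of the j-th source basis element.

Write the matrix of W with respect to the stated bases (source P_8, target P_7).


image of 1: 0
image of x: 0
image of x^2: -4
image of x^3: 20x - 4
image of x^4: -88x^2 + 48x - 24
image of x^5: 344x^3 - 296x^2 + 264x - 56
image of x^6: -1276x^4 + 1520x^3 - 1960x^2 + 880x - 188
image of x^7: 4556x^5 - 6924x^4 + 11640x^3 - 7960x^2 + 3324x - 540
image of x^8: -15856x^6 + 29344x^5 - 60816x^4 + 56000x^3 - 34832x^2 + 11424x - 1648
each image's coordinates form column j of the matrix

the matrix is [[0, 0, -4, -4, -24, -56, -188, -540, -1648]; [0, 0, 0, 20, 48, 264, 880, 3324, 11424]; [0, 0, 0, 0, -88, -296, -1960, -7960, -34832]; [0, 0, 0, 0, 0, 344, 1520, 11640, 56000]; [0, 0, 0, 0, 0, 0, -1276, -6924, -60816]; [0, 0, 0, 0, 0, 0, 0, 4556, 29344]; [0, 0, 0, 0, 0, 0, 0, 0, -15856]; [0, 0, 0, 0, 0, 0, 0, 0, 0]] (rows listed top to bottom)


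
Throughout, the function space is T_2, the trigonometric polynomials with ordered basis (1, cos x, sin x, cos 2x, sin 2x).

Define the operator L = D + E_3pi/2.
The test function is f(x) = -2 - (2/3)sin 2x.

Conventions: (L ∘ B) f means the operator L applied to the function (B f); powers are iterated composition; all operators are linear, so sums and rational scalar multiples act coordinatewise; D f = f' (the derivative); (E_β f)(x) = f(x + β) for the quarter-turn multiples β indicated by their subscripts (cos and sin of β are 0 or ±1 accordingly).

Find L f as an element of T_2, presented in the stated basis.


D f = -(4/3)cos 2x
E_3pi/2 f = -2 + (2/3)sin 2x
(D + E_3pi/2) f = -2 - (4/3)cos 2x + (2/3)sin 2x

the image equals g(x) = -2 - (4/3)cos 2x + (2/3)sin 2x


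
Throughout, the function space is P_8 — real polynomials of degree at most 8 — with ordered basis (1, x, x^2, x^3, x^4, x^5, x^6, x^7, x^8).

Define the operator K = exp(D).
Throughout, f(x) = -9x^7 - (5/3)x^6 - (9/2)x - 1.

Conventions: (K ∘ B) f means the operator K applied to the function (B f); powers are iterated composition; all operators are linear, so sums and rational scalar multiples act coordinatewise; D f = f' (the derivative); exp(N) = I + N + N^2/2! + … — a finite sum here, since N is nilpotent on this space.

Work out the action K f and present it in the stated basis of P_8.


order-1 term: -63x^6 - 10x^5 - 9/2
order-2 term: -189x^5 - 25x^4
order-3 term: -315x^4 - (100/3)x^3
order-4 term: -315x^3 - 25x^2
order-5 term: -189x^2 - 10x
order-6 term: -63x - 5/3
order-7 term: -9
the series for exp(D) f terminates at order 7
exp(D) f = -9x^7 - (194/3)x^6 - 199x^5 - 340x^4 - (1045/3)x^3 - 214x^2 - (155/2)x - 97/6

the result is g(x) = -9x^7 - (194/3)x^6 - 199x^5 - 340x^4 - (1045/3)x^3 - 214x^2 - (155/2)x - 97/6


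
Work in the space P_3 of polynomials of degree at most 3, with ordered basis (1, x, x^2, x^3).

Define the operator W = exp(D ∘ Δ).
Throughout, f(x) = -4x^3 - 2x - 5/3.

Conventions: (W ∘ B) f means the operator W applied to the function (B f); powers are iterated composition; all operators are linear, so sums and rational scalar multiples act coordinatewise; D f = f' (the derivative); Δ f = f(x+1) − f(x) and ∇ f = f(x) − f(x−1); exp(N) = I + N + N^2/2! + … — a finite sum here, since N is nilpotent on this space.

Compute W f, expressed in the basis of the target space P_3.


the image equals g(x) = -4x^3 - 26x - 41/3

order-1 term: -24x - 12
the series for exp(D ∘ Δ) f terminates at order 1
exp(D ∘ Δ) f = -4x^3 - 26x - 41/3


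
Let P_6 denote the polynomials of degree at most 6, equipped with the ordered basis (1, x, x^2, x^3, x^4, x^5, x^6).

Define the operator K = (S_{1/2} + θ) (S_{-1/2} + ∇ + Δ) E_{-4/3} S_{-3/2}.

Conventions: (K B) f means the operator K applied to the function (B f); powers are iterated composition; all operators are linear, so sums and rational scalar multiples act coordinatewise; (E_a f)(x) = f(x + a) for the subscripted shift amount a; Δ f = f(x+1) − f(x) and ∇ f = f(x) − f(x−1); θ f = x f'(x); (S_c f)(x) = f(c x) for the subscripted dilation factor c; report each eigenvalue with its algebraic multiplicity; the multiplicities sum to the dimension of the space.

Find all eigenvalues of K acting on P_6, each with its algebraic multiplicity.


λ = 1 (multiplicity 1), λ = 280665/262144 (multiplicity 1), λ = 9/8 (multiplicity 1), λ = 39123/32768 (multiplicity 1), λ = 81/64 (multiplicity 1), λ = 5265/4096 (multiplicity 1), λ = 675/512 (multiplicity 1)

image of 1: 1
image of x: (9/8)x - 1
image of x^2: (81/64)x^2 + 18x - 8
image of x^3: (675/512)x^3 - (1215/32)x^2 + (189/2)x - 139/4
image of x^4: (5265/4096)x^4 + (8775/64)x^3 - (2673/8)x^2 + (1683/4)x - 134
image of x^5: (39123/32768)x^5 - (605475/2048)x^4 + (84375/64)x^3 - (66015/32)x^2 + (3555/2)x - 7891/16
image of x^6: (280665/262144)x^6 + (5751081/8192)x^5 - (3711825/1024)x^4 + (590625/64)x^3 - (88695/8)x^2 + (233793/32)x - 7097/4
the matrix is upper triangular; its diagonal is (1, 9/8, 81/64, 675/512, 5265/4096, 39123/32768, 280665/262144)
for a triangular matrix the eigenvalues are the diagonal entries, with algebraic multiplicity their repetition count


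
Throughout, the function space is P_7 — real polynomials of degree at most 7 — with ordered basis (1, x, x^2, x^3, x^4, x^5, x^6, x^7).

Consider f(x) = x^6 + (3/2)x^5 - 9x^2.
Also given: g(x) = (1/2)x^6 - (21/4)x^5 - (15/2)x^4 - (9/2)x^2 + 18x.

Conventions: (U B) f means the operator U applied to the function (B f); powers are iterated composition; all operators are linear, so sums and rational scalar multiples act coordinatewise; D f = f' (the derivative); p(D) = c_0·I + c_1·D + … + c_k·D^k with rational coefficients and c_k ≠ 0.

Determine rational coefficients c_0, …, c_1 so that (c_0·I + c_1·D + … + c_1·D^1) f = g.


c_0 = 1/2, c_1 = -1

D^0 f = x^6 + (3/2)x^5 - 9x^2
D^1 f = 6x^5 + (15/2)x^4 - 18x
matching coefficients of g against c_0 f + c_1 Df + … from the top degree down determines the c_i
solution: c_0 = 1/2, c_1 = -1


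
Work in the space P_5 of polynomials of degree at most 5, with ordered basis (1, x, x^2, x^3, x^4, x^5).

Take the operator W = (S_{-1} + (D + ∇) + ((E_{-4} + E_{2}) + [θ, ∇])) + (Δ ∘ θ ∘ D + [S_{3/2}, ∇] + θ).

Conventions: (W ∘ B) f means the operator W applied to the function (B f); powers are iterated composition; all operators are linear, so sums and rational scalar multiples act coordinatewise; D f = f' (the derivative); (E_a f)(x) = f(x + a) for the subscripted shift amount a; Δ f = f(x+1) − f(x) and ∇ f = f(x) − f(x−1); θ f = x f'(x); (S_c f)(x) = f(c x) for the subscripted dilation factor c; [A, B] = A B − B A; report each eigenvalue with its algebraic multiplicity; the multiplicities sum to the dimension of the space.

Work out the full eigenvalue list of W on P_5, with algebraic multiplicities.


image of 1: 3
image of x: 2x - 3/2
image of x^2: 5x^2 - (7/2)x + 97/4
image of x^3: 4x^3 - (51/8)x^2 + (645/8)x - 435/8
image of x^4: 7x^4 - (43/4)x^3 + (1431/8)x^2 - (841/4)x + 4657/16
image of x^5: 6x^5 - (565/32)x^4 + (5315/16)x^3 - (8215/16)x^2 + (47535/32)x - 31443/32
the matrix is upper triangular; its diagonal is (3, 2, 5, 4, 7, 6)
for a triangular matrix the eigenvalues are the diagonal entries, with algebraic multiplicity their repetition count

λ = 2 (multiplicity 1), λ = 3 (multiplicity 1), λ = 4 (multiplicity 1), λ = 5 (multiplicity 1), λ = 6 (multiplicity 1), λ = 7 (multiplicity 1)


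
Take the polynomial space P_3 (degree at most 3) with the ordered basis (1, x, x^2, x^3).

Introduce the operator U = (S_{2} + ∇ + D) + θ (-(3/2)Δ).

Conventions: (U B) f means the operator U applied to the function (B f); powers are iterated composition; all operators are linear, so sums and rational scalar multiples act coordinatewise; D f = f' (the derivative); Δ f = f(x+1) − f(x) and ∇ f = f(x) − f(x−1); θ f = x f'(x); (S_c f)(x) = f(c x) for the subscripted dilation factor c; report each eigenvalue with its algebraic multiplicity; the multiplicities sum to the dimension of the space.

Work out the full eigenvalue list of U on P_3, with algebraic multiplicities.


image of 1: 1
image of x: 2x + 2
image of x^2: 4x^2 + x - 1
image of x^3: 8x^3 - 3x^2 - (15/2)x + 1
the matrix is upper triangular; its diagonal is (1, 2, 4, 8)
for a triangular matrix the eigenvalues are the diagonal entries, with algebraic multiplicity their repetition count

λ = 1 (multiplicity 1), λ = 2 (multiplicity 1), λ = 4 (multiplicity 1), λ = 8 (multiplicity 1)


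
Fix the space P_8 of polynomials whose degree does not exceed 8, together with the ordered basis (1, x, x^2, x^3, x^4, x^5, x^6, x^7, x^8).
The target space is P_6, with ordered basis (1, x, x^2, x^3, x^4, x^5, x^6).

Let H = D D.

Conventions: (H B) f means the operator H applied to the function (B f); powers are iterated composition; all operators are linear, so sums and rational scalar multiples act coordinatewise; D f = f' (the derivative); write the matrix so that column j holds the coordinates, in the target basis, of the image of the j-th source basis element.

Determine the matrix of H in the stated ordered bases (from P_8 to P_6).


image of 1: 0
image of x: 0
image of x^2: 2
image of x^3: 6x
image of x^4: 12x^2
image of x^5: 20x^3
image of x^6: 30x^4
image of x^7: 42x^5
image of x^8: 56x^6
each image's coordinates form column j of the matrix

the matrix is [[0, 0, 2, 0, 0, 0, 0, 0, 0]; [0, 0, 0, 6, 0, 0, 0, 0, 0]; [0, 0, 0, 0, 12, 0, 0, 0, 0]; [0, 0, 0, 0, 0, 20, 0, 0, 0]; [0, 0, 0, 0, 0, 0, 30, 0, 0]; [0, 0, 0, 0, 0, 0, 0, 42, 0]; [0, 0, 0, 0, 0, 0, 0, 0, 56]] (rows listed top to bottom)


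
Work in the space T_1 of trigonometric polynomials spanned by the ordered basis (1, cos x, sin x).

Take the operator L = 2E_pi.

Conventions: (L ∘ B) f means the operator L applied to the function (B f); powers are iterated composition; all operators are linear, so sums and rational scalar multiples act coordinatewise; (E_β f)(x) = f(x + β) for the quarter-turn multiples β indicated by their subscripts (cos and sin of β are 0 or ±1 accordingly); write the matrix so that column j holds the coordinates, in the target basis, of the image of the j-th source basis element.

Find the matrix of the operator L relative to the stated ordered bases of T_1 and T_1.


image of 1: 2
image of cos x: -2cos x
image of sin x: -2sin x
each image's coordinates form column j of the matrix

the matrix is [[2, 0, 0]; [0, -2, 0]; [0, 0, -2]] (rows listed top to bottom)


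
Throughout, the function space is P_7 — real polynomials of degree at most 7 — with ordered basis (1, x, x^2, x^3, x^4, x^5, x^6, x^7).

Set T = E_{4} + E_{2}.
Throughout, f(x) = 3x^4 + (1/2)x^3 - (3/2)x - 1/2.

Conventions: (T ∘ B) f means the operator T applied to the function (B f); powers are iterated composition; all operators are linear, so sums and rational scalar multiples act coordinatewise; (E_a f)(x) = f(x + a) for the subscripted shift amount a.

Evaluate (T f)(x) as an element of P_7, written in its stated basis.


E_{4} f = 3x^4 + (97/2)x^3 + 294x^2 + (1581/2)x + 1587/2
E_{2} f = 3x^4 + (49/2)x^3 + 75x^2 + (201/2)x + 97/2
(E_{4} + E_{2}) f = 6x^4 + 73x^3 + 369x^2 + 891x + 842

g(x) = 6x^4 + 73x^3 + 369x^2 + 891x + 842


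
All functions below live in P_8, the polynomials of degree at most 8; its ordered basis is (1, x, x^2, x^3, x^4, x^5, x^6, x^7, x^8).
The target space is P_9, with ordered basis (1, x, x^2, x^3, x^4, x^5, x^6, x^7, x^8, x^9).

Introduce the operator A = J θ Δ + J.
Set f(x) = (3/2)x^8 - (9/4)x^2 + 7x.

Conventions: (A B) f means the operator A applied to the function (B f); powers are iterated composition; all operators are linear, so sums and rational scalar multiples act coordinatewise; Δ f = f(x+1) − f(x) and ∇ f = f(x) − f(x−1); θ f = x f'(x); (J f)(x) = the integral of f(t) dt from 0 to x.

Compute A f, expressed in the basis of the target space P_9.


Δ f = 12x^7 + 42x^6 + 84x^5 + 105x^4 + 84x^3 + 42x^2 + (15/2)x + 25/4
θ Δ f = 84x^7 + 252x^6 + 420x^5 + 420x^4 + 252x^3 + 84x^2 + (15/2)x
J θ Δ f = (21/2)x^8 + 36x^7 + 70x^6 + 84x^5 + 63x^4 + 28x^3 + (15/4)x^2
J f = (1/6)x^9 - (3/4)x^3 + (7/2)x^2
(J θ Δ + J) f = (1/6)x^9 + (21/2)x^8 + 36x^7 + 70x^6 + 84x^5 + 63x^4 + (109/4)x^3 + (29/4)x^2

g(x) = (1/6)x^9 + (21/2)x^8 + 36x^7 + 70x^6 + 84x^5 + 63x^4 + (109/4)x^3 + (29/4)x^2


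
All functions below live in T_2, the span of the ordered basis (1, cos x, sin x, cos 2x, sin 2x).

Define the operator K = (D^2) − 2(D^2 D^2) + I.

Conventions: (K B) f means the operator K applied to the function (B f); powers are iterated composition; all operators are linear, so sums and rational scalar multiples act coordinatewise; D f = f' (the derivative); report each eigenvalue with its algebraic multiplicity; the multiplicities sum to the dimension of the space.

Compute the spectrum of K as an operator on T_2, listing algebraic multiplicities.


λ = -35 (multiplicity 2), λ = -2 (multiplicity 2), λ = 1 (multiplicity 1)

image of 1: 1
image of cos x: -2cos x
image of sin x: -2sin x
image of cos 2x: -35cos 2x
image of sin 2x: -35sin 2x
the matrix is diagonal; its diagonal is (1, -2, -2, -35, -35)
for a triangular matrix the eigenvalues are the diagonal entries, with algebraic multiplicity their repetition count


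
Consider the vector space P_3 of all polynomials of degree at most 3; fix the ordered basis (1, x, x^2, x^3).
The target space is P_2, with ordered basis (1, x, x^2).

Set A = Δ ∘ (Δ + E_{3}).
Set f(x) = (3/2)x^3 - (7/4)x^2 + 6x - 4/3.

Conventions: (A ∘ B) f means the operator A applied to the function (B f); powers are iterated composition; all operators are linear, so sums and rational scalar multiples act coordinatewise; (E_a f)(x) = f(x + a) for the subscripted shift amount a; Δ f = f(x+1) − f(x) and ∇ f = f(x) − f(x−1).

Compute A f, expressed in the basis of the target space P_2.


the image equals g(x) = (9/2)x^2 + 37x + 219/4

Δ f = (9/2)x^2 + x + 23/4
E_{3} f = (3/2)x^3 + (47/4)x^2 + 36x + 497/12
(Δ + E_{3}) f = (3/2)x^3 + (65/4)x^2 + 37x + 283/6
Δ (Δ + E_{3}) f = (9/2)x^2 + 37x + 219/4


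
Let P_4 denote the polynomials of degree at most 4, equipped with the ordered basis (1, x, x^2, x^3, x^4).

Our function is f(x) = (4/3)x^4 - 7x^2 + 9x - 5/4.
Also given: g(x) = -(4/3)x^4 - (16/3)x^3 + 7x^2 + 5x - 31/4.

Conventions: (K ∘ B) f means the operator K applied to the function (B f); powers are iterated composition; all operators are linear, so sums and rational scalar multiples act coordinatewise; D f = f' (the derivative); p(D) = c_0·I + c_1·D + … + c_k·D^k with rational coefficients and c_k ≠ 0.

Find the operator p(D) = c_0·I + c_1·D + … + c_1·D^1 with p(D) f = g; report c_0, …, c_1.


D^0 f = (4/3)x^4 - 7x^2 + 9x - 5/4
D^1 f = (16/3)x^3 - 14x + 9
matching coefficients of g against c_0 f + c_1 Df + … from the top degree down determines the c_i
solution: c_0 = -1, c_1 = -1

c_0 = -1, c_1 = -1


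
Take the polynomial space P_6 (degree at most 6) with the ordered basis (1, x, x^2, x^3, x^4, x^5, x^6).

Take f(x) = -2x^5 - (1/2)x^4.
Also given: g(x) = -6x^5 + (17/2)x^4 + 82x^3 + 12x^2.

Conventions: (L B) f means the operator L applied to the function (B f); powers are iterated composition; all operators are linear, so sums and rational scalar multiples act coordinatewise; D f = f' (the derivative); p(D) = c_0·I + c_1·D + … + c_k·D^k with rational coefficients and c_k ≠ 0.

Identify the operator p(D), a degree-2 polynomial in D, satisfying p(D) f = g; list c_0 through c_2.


p(D) = 3·I − D − 2·D^2, i.e. c_0 = 3, c_1 = -1, c_2 = -2

D^0 f = -2x^5 - (1/2)x^4
D^1 f = -10x^4 - 2x^3
D^2 f = -40x^3 - 6x^2
matching coefficients of g against c_0 f + c_1 Df + … from the top degree down determines the c_i
solution: c_0 = 3, c_1 = -1, c_2 = -2


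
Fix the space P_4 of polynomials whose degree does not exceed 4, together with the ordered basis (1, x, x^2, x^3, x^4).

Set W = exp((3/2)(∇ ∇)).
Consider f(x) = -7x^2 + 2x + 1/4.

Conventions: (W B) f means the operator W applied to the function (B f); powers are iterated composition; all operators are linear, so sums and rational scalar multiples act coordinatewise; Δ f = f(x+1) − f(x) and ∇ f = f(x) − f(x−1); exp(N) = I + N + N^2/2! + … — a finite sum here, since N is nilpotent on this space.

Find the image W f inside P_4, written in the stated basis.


order-1 term: -21
the series for exp((3/2)(∇ ∇)) f terminates at order 1
exp((3/2)(∇ ∇)) f = -7x^2 + 2x - 83/4

g(x) = -7x^2 + 2x - 83/4


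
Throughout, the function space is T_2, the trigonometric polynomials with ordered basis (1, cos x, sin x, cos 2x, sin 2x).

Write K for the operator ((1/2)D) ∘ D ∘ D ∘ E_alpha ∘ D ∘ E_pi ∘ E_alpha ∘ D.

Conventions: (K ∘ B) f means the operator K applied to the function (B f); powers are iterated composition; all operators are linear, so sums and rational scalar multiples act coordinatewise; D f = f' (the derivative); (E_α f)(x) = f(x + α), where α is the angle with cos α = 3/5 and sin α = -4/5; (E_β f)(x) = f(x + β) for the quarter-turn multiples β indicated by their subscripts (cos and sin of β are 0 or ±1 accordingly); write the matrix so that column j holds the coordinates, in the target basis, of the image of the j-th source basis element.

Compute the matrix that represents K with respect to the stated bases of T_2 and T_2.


the matrix is [[0, 0, 0, 0, 0]; [0, -12/25, 7/50, 0, 0]; [0, -7/50, -12/25, 0, 0]; [0, 0, 0, -5376/625, -8432/625]; [0, 0, 0, 8432/625, -5376/625]] (rows listed top to bottom)

image of 1: 0
image of cos x: -(12/25)cos x - (7/50)sin x
image of sin x: (7/50)cos x - (12/25)sin x
image of cos 2x: -(5376/625)cos 2x + (8432/625)sin 2x
image of sin 2x: -(8432/625)cos 2x - (5376/625)sin 2x
each image's coordinates form column j of the matrix


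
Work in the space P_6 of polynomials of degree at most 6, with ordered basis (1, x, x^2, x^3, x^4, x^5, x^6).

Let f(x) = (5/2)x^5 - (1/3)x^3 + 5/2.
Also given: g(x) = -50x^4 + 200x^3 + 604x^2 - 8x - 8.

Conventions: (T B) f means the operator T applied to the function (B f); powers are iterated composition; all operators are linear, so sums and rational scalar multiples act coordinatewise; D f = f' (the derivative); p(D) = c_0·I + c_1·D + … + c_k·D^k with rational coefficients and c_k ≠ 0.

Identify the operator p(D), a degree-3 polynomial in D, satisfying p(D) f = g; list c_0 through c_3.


D^0 f = (5/2)x^5 - (1/3)x^3 + 5/2
D^1 f = (25/2)x^4 - x^2
D^2 f = 50x^3 - 2x
D^3 f = 150x^2 - 2
matching coefficients of g against c_0 f + c_1 Df + … from the top degree down determines the c_i
solution: c_0 = 0, c_1 = -4, c_2 = 4, c_3 = 4

c_0 = 0, c_1 = -4, c_2 = 4, c_3 = 4


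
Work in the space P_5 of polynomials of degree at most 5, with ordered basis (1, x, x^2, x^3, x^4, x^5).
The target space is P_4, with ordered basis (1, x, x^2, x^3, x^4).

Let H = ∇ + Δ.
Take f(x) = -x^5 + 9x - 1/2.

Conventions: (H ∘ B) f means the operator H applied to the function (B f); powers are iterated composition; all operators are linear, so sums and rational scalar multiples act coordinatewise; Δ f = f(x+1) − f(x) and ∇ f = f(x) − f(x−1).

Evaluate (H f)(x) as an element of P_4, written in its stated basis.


g(x) = -10x^4 - 20x^2 + 16

∇ f = -5x^4 + 10x^3 - 10x^2 + 5x + 8
Δ f = -5x^4 - 10x^3 - 10x^2 - 5x + 8
(∇ + Δ) f = -10x^4 - 20x^2 + 16


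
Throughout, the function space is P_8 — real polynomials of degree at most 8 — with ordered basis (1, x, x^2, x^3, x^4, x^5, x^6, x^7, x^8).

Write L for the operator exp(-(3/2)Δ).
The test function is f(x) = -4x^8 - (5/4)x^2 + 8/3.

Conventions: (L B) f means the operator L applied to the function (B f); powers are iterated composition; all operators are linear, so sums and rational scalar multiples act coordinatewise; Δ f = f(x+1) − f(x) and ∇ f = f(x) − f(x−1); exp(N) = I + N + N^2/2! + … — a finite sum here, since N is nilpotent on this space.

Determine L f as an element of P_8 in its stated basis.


the result is g(x) = -4x^8 + 48x^7 - 84x^6 - 420x^5 + (525/2)x^4 + 2037x^3 + (2003/2)x^2 - 1764x - 183223/192

order-1 term: 48x^7 + 168x^6 + 336x^5 + 420x^4 + 336x^3 + 168x^2 + (207/4)x + 63/8
order-2 term: -252x^6 - 1512x^5 - 4410x^4 - 7560x^3 - 7812x^2 - 4536x - 18333/16
order-3 term: 756x^5 + 5670x^4 + 18900x^3 + 34020x^2 + 32508x + 13041
order-4 term: -(2835/2)x^4 - 11340x^3 - 36855x^2 - 56700x - 137781/4
order-5 term: 1701x^3 + (25515/2)x^2 + 34020x + 127575/4
order-6 term: -(5103/4)x^2 - (15309/2)x - 96957/8
order-7 term: (2187/4)x + 15309/8
order-8 term: -6561/64
the series for exp(-(3/2)Δ) f terminates at order 8
exp(-(3/2)Δ) f = -4x^8 + 48x^7 - 84x^6 - 420x^5 + (525/2)x^4 + 2037x^3 + (2003/2)x^2 - 1764x - 183223/192


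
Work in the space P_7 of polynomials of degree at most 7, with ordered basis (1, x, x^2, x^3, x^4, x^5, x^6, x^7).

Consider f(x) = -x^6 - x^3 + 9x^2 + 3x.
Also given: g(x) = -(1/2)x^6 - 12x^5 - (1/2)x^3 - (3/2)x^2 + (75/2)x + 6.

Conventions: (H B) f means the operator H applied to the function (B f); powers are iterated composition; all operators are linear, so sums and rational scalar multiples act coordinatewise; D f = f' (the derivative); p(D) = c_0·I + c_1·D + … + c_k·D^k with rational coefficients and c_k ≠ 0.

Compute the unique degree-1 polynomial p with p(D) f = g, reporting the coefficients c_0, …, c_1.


p(D) = (1/2)·I + 2·D, i.e. c_0 = 1/2, c_1 = 2

D^0 f = -x^6 - x^3 + 9x^2 + 3x
D^1 f = -6x^5 - 3x^2 + 18x + 3
matching coefficients of g against c_0 f + c_1 Df + … from the top degree down determines the c_i
solution: c_0 = 1/2, c_1 = 2


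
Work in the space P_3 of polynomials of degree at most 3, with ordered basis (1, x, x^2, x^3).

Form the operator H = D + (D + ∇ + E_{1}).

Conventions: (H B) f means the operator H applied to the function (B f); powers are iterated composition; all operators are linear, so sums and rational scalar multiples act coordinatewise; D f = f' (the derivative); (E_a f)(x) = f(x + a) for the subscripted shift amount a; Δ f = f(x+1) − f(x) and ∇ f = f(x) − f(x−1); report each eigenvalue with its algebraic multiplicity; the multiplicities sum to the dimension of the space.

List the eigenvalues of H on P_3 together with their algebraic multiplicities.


image of 1: 1
image of x: x + 4
image of x^2: x^2 + 8x
image of x^3: x^3 + 12x^2 + 2
the matrix is upper triangular; its diagonal is (1, 1, 1, 1)
for a triangular matrix the eigenvalues are the diagonal entries, with algebraic multiplicity their repetition count

λ = 1 (multiplicity 4)


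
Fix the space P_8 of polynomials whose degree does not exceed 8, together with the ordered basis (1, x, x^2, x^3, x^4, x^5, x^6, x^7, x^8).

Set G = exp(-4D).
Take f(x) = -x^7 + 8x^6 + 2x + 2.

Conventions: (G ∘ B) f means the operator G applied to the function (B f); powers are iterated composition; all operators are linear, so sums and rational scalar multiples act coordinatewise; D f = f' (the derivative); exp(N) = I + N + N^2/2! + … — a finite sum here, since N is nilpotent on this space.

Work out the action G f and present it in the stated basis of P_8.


the result is g(x) = -x^7 + 36x^6 - 528x^5 + 4160x^4 - 19200x^3 + 52224x^2 - 77822x + 49146

order-1 term: 28x^6 - 192x^5 - 8
order-2 term: -336x^5 + 1920x^4
order-3 term: 2240x^4 - 10240x^3
order-4 term: -8960x^3 + 30720x^2
order-5 term: 21504x^2 - 49152x
order-6 term: -28672x + 32768
order-7 term: 16384
the series for exp(-4D) f terminates at order 7
exp(-4D) f = -x^7 + 36x^6 - 528x^5 + 4160x^4 - 19200x^3 + 52224x^2 - 77822x + 49146


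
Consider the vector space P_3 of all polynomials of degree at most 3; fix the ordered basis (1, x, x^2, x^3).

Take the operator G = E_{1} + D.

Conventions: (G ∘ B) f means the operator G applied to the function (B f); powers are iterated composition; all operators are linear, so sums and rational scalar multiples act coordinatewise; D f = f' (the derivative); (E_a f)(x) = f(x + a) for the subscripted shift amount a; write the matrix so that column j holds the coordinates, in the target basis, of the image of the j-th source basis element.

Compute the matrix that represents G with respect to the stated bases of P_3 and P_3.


the matrix is [[1, 2, 1, 1]; [0, 1, 4, 3]; [0, 0, 1, 6]; [0, 0, 0, 1]] (rows listed top to bottom)

image of 1: 1
image of x: x + 2
image of x^2: x^2 + 4x + 1
image of x^3: x^3 + 6x^2 + 3x + 1
each image's coordinates form column j of the matrix


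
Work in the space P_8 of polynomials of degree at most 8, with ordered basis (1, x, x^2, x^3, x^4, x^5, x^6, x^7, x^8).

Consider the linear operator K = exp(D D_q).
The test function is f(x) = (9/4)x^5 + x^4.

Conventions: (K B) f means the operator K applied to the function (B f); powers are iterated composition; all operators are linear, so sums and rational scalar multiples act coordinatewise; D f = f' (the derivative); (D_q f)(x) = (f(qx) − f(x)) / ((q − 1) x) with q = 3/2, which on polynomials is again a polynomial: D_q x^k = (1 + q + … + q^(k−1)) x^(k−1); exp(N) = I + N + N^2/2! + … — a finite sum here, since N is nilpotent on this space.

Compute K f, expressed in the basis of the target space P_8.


g(x) = (9/4)x^5 + x^4 + (1899/16)x^3 + (195/8)x^2 + (36081/64)x + 975/32

order-1 term: (1899/16)x^3 + (195/8)x^2
order-2 term: (36081/64)x + 975/32
the series for exp(D D_q) f terminates at order 2
exp(D D_q) f = (9/4)x^5 + x^4 + (1899/16)x^3 + (195/8)x^2 + (36081/64)x + 975/32


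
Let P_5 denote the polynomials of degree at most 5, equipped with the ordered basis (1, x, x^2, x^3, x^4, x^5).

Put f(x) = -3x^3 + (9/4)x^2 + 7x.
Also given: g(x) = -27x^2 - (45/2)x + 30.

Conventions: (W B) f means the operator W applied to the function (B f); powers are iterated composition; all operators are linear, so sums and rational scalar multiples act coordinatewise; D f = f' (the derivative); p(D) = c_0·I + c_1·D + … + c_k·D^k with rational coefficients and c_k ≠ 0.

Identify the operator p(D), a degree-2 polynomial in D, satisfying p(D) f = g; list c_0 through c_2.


D^0 f = -3x^3 + (9/4)x^2 + 7x
D^1 f = -9x^2 + (9/2)x + 7
D^2 f = -18x + 9/2
matching coefficients of g against c_0 f + c_1 Df + … from the top degree down determines the c_i
solution: c_0 = 0, c_1 = 3, c_2 = 2

p(D) = 3·D + 2·D^2, i.e. c_0 = 0, c_1 = 3, c_2 = 2


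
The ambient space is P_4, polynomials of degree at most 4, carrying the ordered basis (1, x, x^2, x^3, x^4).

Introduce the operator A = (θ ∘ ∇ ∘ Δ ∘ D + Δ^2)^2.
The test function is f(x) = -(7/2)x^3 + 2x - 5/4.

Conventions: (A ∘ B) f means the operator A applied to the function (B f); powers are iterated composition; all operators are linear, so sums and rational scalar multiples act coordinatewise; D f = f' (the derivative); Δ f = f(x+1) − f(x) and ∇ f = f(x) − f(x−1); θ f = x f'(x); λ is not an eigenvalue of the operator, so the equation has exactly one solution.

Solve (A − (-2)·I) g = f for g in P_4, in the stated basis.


g(x) = -(7/4)x^3 + x - 5/8

write g with unknown coordinates in the stated basis and equate coefficients in (A − (-2)·I) g = f
solving from the highest basis element down gives g = -(7/4)x^3 + x - 5/8
check: A g = 0
so A g − (-2)·g = -(7/2)x^3 + 2x - 5/4 = f ✓


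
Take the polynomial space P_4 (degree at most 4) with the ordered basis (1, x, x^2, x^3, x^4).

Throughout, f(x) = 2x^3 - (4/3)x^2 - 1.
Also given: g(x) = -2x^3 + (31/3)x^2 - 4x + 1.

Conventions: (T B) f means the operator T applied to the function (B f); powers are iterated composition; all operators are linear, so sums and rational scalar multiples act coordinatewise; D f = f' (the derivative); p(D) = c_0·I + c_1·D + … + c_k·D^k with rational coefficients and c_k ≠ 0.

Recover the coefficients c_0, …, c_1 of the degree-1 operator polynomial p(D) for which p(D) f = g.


c_0 = -1, c_1 = 3/2

D^0 f = 2x^3 - (4/3)x^2 - 1
D^1 f = 6x^2 - (8/3)x
matching coefficients of g against c_0 f + c_1 Df + … from the top degree down determines the c_i
solution: c_0 = -1, c_1 = 3/2


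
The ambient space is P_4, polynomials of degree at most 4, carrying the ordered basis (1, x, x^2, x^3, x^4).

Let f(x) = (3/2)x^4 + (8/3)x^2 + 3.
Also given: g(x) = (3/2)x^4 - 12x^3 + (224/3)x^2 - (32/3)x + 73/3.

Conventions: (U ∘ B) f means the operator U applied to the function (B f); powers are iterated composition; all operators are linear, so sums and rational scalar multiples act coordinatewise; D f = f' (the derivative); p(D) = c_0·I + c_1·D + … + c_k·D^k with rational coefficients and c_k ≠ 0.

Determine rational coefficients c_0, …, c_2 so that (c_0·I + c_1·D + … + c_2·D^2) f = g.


p(D) = I − 2·D + 4·D^2, i.e. c_0 = 1, c_1 = -2, c_2 = 4

D^0 f = (3/2)x^4 + (8/3)x^2 + 3
D^1 f = 6x^3 + (16/3)x
D^2 f = 18x^2 + 16/3
matching coefficients of g against c_0 f + c_1 Df + … from the top degree down determines the c_i
solution: c_0 = 1, c_1 = -2, c_2 = 4


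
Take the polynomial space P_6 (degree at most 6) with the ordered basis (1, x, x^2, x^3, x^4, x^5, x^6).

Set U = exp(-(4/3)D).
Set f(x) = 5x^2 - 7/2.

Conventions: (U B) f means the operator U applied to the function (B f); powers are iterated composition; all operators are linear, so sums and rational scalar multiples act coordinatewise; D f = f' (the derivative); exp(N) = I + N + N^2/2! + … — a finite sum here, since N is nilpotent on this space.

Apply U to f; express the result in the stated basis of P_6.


g(x) = 5x^2 - (40/3)x + 97/18

order-1 term: -(40/3)x
order-2 term: 80/9
the series for exp(-(4/3)D) f terminates at order 2
exp(-(4/3)D) f = 5x^2 - (40/3)x + 97/18


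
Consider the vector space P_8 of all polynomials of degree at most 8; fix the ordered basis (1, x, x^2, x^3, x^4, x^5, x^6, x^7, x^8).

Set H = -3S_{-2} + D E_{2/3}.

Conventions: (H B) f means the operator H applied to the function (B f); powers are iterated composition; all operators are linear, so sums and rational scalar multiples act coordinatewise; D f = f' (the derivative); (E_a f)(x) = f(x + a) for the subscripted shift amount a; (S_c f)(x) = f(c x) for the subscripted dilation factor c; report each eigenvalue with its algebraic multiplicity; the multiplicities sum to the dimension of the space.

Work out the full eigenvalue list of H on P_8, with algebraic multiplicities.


λ = -768 (multiplicity 1), λ = -192 (multiplicity 1), λ = -48 (multiplicity 1), λ = -12 (multiplicity 1), λ = -3 (multiplicity 1), λ = 6 (multiplicity 1), λ = 24 (multiplicity 1), λ = 96 (multiplicity 1), λ = 384 (multiplicity 1)

image of 1: -3
image of x: 6x + 1
image of x^2: -12x^2 + 2x + 4/3
image of x^3: 24x^3 + 3x^2 + 4x + 4/3
image of x^4: -48x^4 + 4x^3 + 8x^2 + (16/3)x + 32/27
image of x^5: 96x^5 + 5x^4 + (40/3)x^3 + (40/3)x^2 + (160/27)x + 80/81
image of x^6: -192x^6 + 6x^5 + 20x^4 + (80/3)x^3 + (160/9)x^2 + (160/27)x + 64/81
image of x^7: 384x^7 + 7x^6 + 28x^5 + (140/3)x^4 + (1120/27)x^3 + (560/27)x^2 + (448/81)x + 448/729
image of x^8: -768x^8 + 8x^7 + (112/3)x^6 + (224/3)x^5 + (2240/27)x^4 + (4480/81)x^3 + (1792/81)x^2 + (3584/729)x + 1024/2187
the matrix is upper triangular; its diagonal is (-3, 6, -12, 24, -48, 96, -192, 384, -768)
for a triangular matrix the eigenvalues are the diagonal entries, with algebraic multiplicity their repetition count


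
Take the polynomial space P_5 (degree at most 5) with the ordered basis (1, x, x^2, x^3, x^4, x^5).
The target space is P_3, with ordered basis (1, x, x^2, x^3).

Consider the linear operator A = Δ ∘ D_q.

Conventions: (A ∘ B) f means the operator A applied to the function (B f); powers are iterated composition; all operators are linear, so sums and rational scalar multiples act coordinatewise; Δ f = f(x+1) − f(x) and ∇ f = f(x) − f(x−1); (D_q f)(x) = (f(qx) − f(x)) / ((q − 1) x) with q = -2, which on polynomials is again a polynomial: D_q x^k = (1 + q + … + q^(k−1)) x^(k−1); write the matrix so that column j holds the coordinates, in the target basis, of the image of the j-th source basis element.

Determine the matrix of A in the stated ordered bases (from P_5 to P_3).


image of 1: 0
image of x: 0
image of x^2: -1
image of x^3: 6x + 3
image of x^4: -15x^2 - 15x - 5
image of x^5: 44x^3 + 66x^2 + 44x + 11
each image's coordinates form column j of the matrix

the matrix is [[0, 0, -1, 3, -5, 11]; [0, 0, 0, 6, -15, 44]; [0, 0, 0, 0, -15, 66]; [0, 0, 0, 0, 0, 44]] (rows listed top to bottom)


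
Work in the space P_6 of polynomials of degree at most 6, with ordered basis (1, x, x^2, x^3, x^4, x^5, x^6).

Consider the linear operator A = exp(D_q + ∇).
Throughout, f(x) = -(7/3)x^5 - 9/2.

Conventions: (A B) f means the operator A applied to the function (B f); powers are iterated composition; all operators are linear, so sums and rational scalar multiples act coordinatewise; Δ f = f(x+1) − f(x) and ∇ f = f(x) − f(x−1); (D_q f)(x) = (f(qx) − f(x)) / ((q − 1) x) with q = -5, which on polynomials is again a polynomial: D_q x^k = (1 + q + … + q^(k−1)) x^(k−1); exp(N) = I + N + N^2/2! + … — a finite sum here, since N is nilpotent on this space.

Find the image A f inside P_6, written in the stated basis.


g(x) = -(7/3)x^5 - (3682/3)x^4 + 61390x^3 + 494872x^2 - (935788/3)x - 469583/2

order-1 term: -(3682/3)x^4 + (70/3)x^3 - (70/3)x^2 + (35/3)x - 7/3
order-2 term: (184100/3)x^3 + 3962x^2 - (7399/3)x + 1946/3
order-3 term: (1472800/3)x^2 - 64008x + 52472/3
order-4 term: -(736400/3)x - 464212/3
order-5 term: -294560/3
the series for exp(D_q + ∇) f terminates at order 5
exp(D_q + ∇) f = -(7/3)x^5 - (3682/3)x^4 + 61390x^3 + 494872x^2 - (935788/3)x - 469583/2


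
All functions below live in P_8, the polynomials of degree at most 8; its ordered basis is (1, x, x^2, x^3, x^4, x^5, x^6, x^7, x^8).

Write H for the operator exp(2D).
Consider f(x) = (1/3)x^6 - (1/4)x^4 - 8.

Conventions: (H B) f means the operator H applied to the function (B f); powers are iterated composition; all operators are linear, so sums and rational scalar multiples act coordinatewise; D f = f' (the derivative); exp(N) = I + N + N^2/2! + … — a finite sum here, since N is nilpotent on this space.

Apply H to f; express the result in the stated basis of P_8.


order-1 term: 4x^5 - 2x^3
order-2 term: 20x^4 - 6x^2
order-3 term: (160/3)x^3 - 8x
order-4 term: 80x^2 - 4
order-5 term: 64x
order-6 term: 64/3
the series for exp(2D) f terminates at order 6
exp(2D) f = (1/3)x^6 + 4x^5 + (79/4)x^4 + (154/3)x^3 + 74x^2 + 56x + 28/3

the result is g(x) = (1/3)x^6 + 4x^5 + (79/4)x^4 + (154/3)x^3 + 74x^2 + 56x + 28/3


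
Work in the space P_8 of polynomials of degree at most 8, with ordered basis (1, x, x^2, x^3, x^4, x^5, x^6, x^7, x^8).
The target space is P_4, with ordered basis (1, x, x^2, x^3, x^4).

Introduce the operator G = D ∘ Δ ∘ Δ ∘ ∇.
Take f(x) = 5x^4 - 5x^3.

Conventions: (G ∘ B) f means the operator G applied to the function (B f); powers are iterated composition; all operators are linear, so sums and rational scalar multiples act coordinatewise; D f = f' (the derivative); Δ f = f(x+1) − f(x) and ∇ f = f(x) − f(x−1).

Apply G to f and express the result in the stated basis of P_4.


∇ f = 20x^3 - 45x^2 + 35x - 10
Δ ∇ f = 60x^2 - 30x + 10
Δ (Δ ∘ ∇) f = 120x + 30
D Δ (Δ ∘ ∇) f = 120

the result is g(x) = 120


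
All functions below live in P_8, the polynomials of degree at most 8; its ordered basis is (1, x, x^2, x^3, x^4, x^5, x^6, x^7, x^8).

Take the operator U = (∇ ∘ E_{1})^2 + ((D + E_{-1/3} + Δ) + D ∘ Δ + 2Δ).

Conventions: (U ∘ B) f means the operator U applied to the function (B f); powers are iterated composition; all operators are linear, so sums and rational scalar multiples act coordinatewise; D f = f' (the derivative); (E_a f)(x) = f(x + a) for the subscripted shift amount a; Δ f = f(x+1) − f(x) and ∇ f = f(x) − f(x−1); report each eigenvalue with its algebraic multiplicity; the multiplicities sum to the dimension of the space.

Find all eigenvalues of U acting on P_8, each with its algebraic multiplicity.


image of 1: 1
image of x: x + 11/3
image of x^2: x^2 + (22/3)x + 64/9
image of x^3: x^3 + 11x^2 + (64/3)x + 323/27
image of x^4: x^4 + (44/3)x^3 + (128/3)x^2 + (1292/27)x + 1702/81
image of x^5: x^5 + (55/3)x^4 + (640/9)x^3 + (3230/27)x^2 + (8510/81)x + 9233/243
image of x^6: x^6 + 22x^5 + (320/3)x^4 + (6460/27)x^3 + (8510/27)x^2 + (18466/81)x + 51760/729
image of x^7: x^7 + (77/3)x^6 + (448/3)x^5 + (11305/27)x^4 + (59570/81)x^3 + (64631/81)x^2 + (362320/729)x + 297431/2187
image of x^8: x^8 + (88/3)x^7 + (1792/9)x^6 + (18088/27)x^5 + (119140/81)x^4 + (517048/243)x^3 + (1449280/729)x^2 + (2379448/2187)x + 1738666/6561
the matrix is upper triangular; its diagonal is (1, 1, 1, 1, 1, 1, 1, 1, 1)
for a triangular matrix the eigenvalues are the diagonal entries, with algebraic multiplicity their repetition count

λ = 1 (multiplicity 9)


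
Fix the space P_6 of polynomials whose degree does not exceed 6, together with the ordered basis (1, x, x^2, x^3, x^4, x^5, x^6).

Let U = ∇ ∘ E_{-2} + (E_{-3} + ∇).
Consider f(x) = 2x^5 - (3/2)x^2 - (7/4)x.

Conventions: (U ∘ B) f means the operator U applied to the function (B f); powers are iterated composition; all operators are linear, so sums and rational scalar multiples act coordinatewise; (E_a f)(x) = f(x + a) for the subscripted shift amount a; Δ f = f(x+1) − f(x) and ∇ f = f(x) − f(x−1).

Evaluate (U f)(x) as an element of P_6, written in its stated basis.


E_{-2} f = 2x^5 - 20x^4 + 80x^3 - (323/2)x^2 + (657/4)x - 133/2
∇ E_{-2} f = 10x^4 - 100x^3 + 380x^2 - 653x + 1711/4
E_{-3} f = 2x^5 - 30x^4 + 180x^3 - (1083/2)x^2 + (3269/4)x - 1977/4
∇ f = 10x^4 - 20x^3 + 20x^2 - 13x + 7/4
(E_{-3} + ∇) f = 2x^5 - 20x^4 + 160x^3 - (1043/2)x^2 + (3217/4)x - 985/2
(∇ ∘ E_{-2} + (E_{-3} + ∇)) f = 2x^5 - 10x^4 + 60x^3 - (283/2)x^2 + (605/4)x - 259/4

the result is g(x) = 2x^5 - 10x^4 + 60x^3 - (283/2)x^2 + (605/4)x - 259/4
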